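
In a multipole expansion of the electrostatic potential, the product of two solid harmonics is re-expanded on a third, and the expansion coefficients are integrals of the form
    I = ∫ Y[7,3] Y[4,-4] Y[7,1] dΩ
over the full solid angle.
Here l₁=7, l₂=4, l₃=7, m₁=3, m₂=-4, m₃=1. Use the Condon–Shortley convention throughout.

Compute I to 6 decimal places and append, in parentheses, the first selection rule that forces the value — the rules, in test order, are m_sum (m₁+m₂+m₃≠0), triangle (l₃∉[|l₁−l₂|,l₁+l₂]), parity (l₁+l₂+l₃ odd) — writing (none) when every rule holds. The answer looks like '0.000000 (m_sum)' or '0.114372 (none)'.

-0.167274 (none)

Rules hold: Σm=0, L=18 even, 3≤7≤11.
N = 15·9·15 = 2025
Δ = 4!·10!·4!/19! = 1/58198140
Racah Σ t=0..4: t=0:+1/17418240 t=1:−1/622080 t=2:+1/230400 t=3:−1/622080 t=4:+1/17418240 = 1/806400
⇒ 3j(7 4 7; 0 0 0)² = 2268/230945, sgn -1
Racah Σ t=0..0: t=0:+1/9953280 = 1/9953280
⇒ 3j(7 4 7; 3 -4 1)² = 2450/138567, sgn +1
4πI² = N·(3j₀)²·(3jₘ)² = 750141000/2133423721
I = -1·√(0.351614/4π) = -0.16727381
No selection rule forces the value: the integral is nonzero (none).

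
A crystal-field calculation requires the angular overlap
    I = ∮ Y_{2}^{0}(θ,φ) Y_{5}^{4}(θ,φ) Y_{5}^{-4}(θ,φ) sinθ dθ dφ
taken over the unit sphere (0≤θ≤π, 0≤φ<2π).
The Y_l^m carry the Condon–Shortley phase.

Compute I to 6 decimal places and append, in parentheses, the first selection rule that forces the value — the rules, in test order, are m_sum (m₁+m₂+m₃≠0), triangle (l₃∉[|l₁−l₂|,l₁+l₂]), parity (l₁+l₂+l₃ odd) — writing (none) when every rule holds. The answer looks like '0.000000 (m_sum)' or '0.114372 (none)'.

-0.097044 (none)

Checks pass: Σm=0; 12 even; l₃=5∈[3,7].
(2·2+1)(2·5+1)(2·5+1) = 605
Δ: 2! 2! 8! / 13! → 1/38610
sum: t=0:+1/2880 t=1:−1/576 t=2:+1/2880 = -1/960
3j²(2 5 5; 0 0 0) = Δ·Π!·Σ² = 10/429  (sign +1)
sum: t=1:−1/40320 t=2:+1/20160 = 1/40320
3j²(2 5 5; 0 4 -4) = Δ·Π!·Σ² = 6/715  (sign -1)
combine: 4πI² = 605·10/429·6/715 = 20/169
take √, sign -1: I = -0.09704356
No selection rule forces the value: the integral is nonzero (none).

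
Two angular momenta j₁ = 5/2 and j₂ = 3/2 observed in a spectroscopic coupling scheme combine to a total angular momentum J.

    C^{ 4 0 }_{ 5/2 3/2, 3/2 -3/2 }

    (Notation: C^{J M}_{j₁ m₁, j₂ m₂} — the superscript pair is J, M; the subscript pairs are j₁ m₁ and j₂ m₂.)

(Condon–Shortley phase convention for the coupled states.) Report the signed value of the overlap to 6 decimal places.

+0.267261

triangle: 0!×5!×3!/9! = 720/362880
(j±m)!: 4!×1!×0!×3!×4!×4! = 82944
prefactor² = (2J+1)×Δ×N² = 10368/7
  k=0: +1/(0!×0!×1!×0!×4!×3!) = 1/144
Σ = 1/144  ⇒  CG² = 10368/7×(1/144)² = 1/14
CG = +√(1/14) = +0.267261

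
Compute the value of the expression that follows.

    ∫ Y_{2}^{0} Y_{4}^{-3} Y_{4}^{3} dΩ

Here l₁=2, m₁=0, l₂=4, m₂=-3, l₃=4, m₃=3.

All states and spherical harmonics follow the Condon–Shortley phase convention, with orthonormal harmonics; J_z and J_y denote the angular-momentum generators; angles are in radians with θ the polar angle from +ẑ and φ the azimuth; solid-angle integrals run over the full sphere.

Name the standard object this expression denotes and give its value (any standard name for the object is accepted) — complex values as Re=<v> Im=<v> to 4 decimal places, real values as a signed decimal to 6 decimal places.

Gaunt coefficient, +0.057344

This is a Gaunt coefficient — the integral of a triple product of spherical harmonics over the sphere.
Checks pass: Σm=0; 10 even; l₃=4∈[2,6].
(2·2+1)(2·4+1)(2·4+1) = 405
Δ: 2! 2! 6! / 11! → 1/13860
sum: t=0:+1/192 t=1:−1/36 t=2:+1/192 = -5/288
3j²(2 4 4; 0 0 0) = Δ·Π!·Σ² = 20/693  (sign -1)
sum: t=0:+1/480 t=1:−1/720 = 1/1440
3j²(2 4 4; 0 -3 3) = Δ·Π!·Σ² = 7/1980  (sign -1)
combine: 4πI² = 405·20/693·7/1980 = 5/121
take √, sign +1: I = 0.05734392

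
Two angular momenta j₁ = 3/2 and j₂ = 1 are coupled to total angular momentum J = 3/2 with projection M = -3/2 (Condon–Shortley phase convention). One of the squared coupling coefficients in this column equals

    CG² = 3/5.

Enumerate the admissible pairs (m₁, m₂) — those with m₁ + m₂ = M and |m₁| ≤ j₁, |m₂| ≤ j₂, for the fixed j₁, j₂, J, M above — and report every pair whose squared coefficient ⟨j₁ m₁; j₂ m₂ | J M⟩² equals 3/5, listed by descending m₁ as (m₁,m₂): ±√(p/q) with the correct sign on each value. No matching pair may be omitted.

(-3/2,0): −√(3/5)

Admissible pairs with m₁+m₂ = M = -3/2: (-3/2,0), (-1/2,-1)
  (m₁,m₂)=(-1/2,-1): CG² = 2/5, CG = +√(2/5)
  (m₁,m₂)=(-3/2,0): CG² = 3/5, CG = −√(3/5)   ← matches the target
Pairs with CG² = 3/5: (-3/2,0): −√(3/5)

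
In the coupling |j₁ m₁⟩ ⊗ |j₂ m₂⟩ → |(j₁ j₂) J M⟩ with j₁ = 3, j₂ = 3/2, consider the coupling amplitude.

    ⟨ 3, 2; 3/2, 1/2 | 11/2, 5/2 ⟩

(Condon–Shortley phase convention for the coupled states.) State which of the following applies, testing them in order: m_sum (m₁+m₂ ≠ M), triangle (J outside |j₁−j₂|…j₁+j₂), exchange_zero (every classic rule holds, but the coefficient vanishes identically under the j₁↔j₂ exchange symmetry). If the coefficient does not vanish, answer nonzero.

m-sum: m₁+m₂ = 2+1/2 = 5/2, M = 5/2  ✓
triangle: need |j₁−j₂| ≤ J ≤ j₁+j₂, i.e. J ∈ [3/2, 9/2]; J = 11/2 is outside ✗ ⇒ coefficient is 0

triangle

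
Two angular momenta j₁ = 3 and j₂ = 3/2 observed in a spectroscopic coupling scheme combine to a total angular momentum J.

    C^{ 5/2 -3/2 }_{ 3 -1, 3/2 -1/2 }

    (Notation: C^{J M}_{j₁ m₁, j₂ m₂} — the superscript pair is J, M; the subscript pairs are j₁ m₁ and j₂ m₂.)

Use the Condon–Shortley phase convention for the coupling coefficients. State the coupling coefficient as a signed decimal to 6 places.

−√(7/20) = -0.591608

√[6·2!4!1!/8! · 2!4!1!2!1!4!] = √(576/35)
  +(−1)^0/∏(0,2,4,1,0,0)! = 1/48  (running 1/48)
  +(−1)^1/∏(1,1,3,0,1,1)! = -1/6  (running -7/48)
⟨..|..⟩ = √(576/35)·(-7/48) = -0.591608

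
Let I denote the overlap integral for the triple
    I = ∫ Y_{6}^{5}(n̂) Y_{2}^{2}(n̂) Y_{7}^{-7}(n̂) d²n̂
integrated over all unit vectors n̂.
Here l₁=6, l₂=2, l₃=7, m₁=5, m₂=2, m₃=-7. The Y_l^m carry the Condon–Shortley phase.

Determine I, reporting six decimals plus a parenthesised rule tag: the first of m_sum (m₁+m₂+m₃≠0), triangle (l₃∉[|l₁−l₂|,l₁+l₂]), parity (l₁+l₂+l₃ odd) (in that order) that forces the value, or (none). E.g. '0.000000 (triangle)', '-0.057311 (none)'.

l₁+l₂+l₃=15 is odd: 3j(l;000)=0 ⇒ I=0

0.000000 (parity)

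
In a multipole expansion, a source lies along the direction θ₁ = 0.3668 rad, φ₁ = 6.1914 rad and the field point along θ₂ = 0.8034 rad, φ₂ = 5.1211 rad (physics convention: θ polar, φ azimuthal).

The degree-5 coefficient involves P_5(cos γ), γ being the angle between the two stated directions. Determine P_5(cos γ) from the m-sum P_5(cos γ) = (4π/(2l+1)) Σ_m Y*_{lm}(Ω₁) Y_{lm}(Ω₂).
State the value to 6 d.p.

Term-by-term m-sum for l=5 (normalisation 4π/11 = 1.142397):
  term(m=-5) = 0.00015 - 0.00020j   from Y*(Ω₁)=0.00247 - 0.00122j, Y(Ω₂)=0.07980 - 0.04081j
  term(m=-4) = -0.00259 - 0.00563j   from Y*(Ω₁)=0.02115 - 0.00814j, Y(Ω₂)=-0.01750 - 0.27285j
  term(m=-3) = -0.04689 - 0.00326j   from Y*(Ω₁)=0.10507 - 0.02969j, Y(Ω₂)=-0.40519 - 0.14546j
  term(m=-2) = -0.04816 + 0.07518j   from Y*(Ω₁)=0.32292 - 0.05995j, Y(Ω₂)=-0.18596 + 0.19827j
  term(m=-1) = -0.05241 - 0.09583j   from Y*(Ω₁)=0.54286 - 0.04997j, Y(Ω₂)=-0.07963 - 0.18386j
  term(m=+0) = -0.06692 + 0.00000j   from Y*(Ω₁)=0.20084 + 0.00000j, Y(Ω₂)=-0.33319 + 0.00000j
  term(m=+1) = -0.05241 + 0.09583j   from Y*(Ω₁)=-0.54286 - 0.04997j, Y(Ω₂)=0.07963 - 0.18386j
  term(m=+2) = -0.04816 - 0.07518j   from Y*(Ω₁)=0.32292 + 0.05995j, Y(Ω₂)=-0.18596 - 0.19827j
  term(m=+3) = -0.04689 + 0.00326j   from Y*(Ω₁)=-0.10507 - 0.02969j, Y(Ω₂)=0.40519 - 0.14546j
  term(m=+4) = -0.00259 + 0.00563j   from Y*(Ω₁)=0.02115 + 0.00814j, Y(Ω₂)=-0.01750 + 0.27285j
  term(m=+5) = 0.00015 + 0.00020j   from Y*(Ω₁)=-0.00247 - 0.00122j, Y(Ω₂)=-0.07980 - 0.04081j
Total Σ_m = -0.36674 - 0.00000j. Multiply by 1.142397: -0.41897 - 0.00000j. P_5(cos γ) = -0.418965

-0.418965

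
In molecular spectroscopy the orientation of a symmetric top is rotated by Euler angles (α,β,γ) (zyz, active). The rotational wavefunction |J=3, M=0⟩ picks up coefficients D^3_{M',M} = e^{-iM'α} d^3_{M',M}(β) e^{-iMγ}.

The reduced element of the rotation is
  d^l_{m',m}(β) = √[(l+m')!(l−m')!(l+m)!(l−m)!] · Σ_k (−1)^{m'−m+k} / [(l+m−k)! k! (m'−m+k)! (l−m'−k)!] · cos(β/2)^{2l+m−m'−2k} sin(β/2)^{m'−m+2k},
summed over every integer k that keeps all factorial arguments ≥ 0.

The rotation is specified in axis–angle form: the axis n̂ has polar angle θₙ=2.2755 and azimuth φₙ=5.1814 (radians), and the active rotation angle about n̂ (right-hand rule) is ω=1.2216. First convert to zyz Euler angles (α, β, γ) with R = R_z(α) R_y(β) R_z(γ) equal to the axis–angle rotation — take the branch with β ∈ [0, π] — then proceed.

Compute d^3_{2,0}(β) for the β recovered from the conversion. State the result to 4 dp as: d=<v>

d=0.5230

Axis–angle → zyz. n̂ = (sinθₙcosφₙ, sinθₙsinφₙ, cosθₙ) = (+0.344338, -0.679541, -0.647808), ω = 1.2216.
R = I cosω + sinω [n̂]ₓ + (1−cosω) n̂n̂ᵀ gives
  R = [+0.420144, +0.454778, -0.785274; -0.762645, +0.645925, -0.033960; +0.491784, +0.613154, +0.618216]
β = atan2(√(R₁₃²+R₂₃²), R₃₃) = 0.904325; α = atan2(R₂₃, R₁₃) mod 2π = 3.184812; γ = atan2(R₃₂, −R₃₁) mod 2π = 2.246790
d^3_{2,0}(β=0.9043) via the finite sum:
Half-angle: c=0.899504, s=0.436912. N=√(120·1·6·6)=65.726707
The bounds max(0,m−m')=0 and min(l+m,l−m')=1 give 2 terms
  k=0: (−1)^2·65.7267/(12)·0.8995^4·0.4369^2 = +0.684481
  k=1: (−1)^3·65.7267/(12)·0.8995^2·0.4369^4 = -0.161489
d^3_{2,0}(0.9043) = +0.684481 -0.161489 = +0.522992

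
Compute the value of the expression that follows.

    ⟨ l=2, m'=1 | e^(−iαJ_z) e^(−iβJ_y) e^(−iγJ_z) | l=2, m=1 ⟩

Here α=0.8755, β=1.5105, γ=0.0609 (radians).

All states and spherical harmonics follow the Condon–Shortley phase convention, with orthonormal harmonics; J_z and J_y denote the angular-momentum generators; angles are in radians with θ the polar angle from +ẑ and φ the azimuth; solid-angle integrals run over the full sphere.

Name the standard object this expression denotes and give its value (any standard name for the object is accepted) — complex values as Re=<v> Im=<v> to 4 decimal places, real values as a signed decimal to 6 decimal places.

This is a Wigner D-matrix element — the rotation-matrix element ⟨l m'| R(α,β,γ) |l m⟩ in the angular-momentum basis.
First d^2_{1,1}(β=1.5105), then the phase factors e^{-i(1)α} and e^{-i(1)γ}:
Half-angle: c=0.728100, s=0.685471. N=√(6·1·6·1)=6.000000
Admissible k: 0..1 (factorial args all ≥0)
  k=0: (−1)^0·6.0000/(6)·0.7281^4·0.6855^0 = +0.281038
  k=1: (−1)^1·6.0000/(2)·0.7281^2·0.6855^2 = -0.747277
d^2_{1,1}(1.5105) = +0.281038 -0.747277 = -0.466239
Phases: e^{-i·(1)·0.8755}=+0.640613-0.767864i, e^{-i·(1)·0.0609}=+0.998146-0.060862i ⇒ D=-0.276336+0.375523i

Wigner D-matrix element, Re=-0.2763 Im=0.3755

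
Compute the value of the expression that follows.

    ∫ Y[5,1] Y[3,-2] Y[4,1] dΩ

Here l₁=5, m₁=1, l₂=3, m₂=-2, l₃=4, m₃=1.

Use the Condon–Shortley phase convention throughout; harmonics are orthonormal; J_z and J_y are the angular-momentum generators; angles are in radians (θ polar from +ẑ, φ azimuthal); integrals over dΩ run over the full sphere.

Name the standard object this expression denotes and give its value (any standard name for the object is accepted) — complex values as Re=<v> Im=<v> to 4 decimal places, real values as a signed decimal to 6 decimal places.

Gaunt coefficient, +0.138239

This is a Gaunt coefficient — the integral of a triple product of spherical harmonics over the sphere.
Checks pass: Σm=0; 12 even; l₃=4∈[2,8].
(2·5+1)(2·3+1)(2·4+1) = 693
Δ: 4! 6! 2! / 13! → 1/180180
sum: t=1:−1/576 t=2:+1/144 t=3:−1/576 = 1/288
3j²(5 3 4; 0 0 0) = Δ·Π!·Σ² = 20/1001  (sign +1)
sum: t=0:+1/1152 t=1:−1/432 = -5/3456
3j²(5 3 4; 1 -2 1) = Δ·Π!·Σ² = 625/36036  (sign +1)
combine: 4πI² = 693·20/1001·625/36036 = 3125/13013
take √, sign +1: I = 0.13823925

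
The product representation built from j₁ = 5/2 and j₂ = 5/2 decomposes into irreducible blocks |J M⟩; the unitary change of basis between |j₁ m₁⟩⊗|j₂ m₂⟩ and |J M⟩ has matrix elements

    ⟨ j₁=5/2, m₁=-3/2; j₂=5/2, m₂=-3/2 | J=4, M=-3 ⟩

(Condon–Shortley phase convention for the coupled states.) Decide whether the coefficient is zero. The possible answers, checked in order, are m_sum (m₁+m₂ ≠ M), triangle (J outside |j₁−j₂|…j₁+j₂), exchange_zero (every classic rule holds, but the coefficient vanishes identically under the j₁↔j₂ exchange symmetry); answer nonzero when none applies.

m-sum: m₁+m₂ = -3/2+(-3/2) = -3, M = -3  ✓
triangle: |j₁−j₂| = 0 ≤ J = 4 ≤ j₁+j₂ = 5  ✓
exchange: j₁=j₂ and m₁=m₂, and (−1)^(j₁+j₂−J) = (−1)^1 = −1 forces ⟨j₁m₁;j₂m₂|JM⟩ = −⟨j₂m₂;j₁m₁|JM⟩ = −⟨j₁m₁;j₂m₂|JM⟩ ⇒ the coefficient vanishes identically
Racah sum check: Σ_k collapses to 0 ⇒ CG = 0

exchange_zero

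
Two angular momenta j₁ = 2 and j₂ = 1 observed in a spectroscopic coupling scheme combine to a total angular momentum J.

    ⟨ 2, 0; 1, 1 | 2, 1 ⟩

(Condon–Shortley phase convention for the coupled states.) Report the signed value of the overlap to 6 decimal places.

-0.707107  (= −√(1/2))

triangle: 1!×3!×1!/6! = 6/720
(j±m)!: 2!×2!×2!×0!×3!×1! = 48
prefactor² = (2J+1)×Δ×N² = 2
  k=1: −1/(1!×0!×1!×1!×2!×0!) = -1/2
Σ = -1/2  ⇒  CG² = 2×(-1/2)² = 1/2
CG = −√(1/2) = -0.707107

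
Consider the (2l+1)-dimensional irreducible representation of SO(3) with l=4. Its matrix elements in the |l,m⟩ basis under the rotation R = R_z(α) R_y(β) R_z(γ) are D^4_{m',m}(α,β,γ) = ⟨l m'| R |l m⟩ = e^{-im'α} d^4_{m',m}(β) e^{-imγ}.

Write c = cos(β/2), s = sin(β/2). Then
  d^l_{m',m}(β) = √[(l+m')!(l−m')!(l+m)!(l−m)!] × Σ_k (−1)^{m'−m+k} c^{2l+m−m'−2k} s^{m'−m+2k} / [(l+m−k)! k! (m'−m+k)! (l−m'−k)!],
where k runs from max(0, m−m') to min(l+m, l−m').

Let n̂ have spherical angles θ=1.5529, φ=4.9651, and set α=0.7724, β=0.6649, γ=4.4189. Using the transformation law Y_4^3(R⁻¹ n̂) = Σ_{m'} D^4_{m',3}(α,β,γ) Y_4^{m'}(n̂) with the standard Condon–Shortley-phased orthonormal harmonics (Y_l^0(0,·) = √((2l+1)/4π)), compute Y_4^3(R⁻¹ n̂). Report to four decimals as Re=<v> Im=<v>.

Need the full column D^4_{m',3} for m'=−4..4 at α=0.7724, β=0.6649, γ=4.4189.
cos(β/2)=0.945246, sin(β/2)=0.326360
d^4_{-4,3}: single k=7 term ⇒ +0.001054;  D = -0.000777+0.000713i
d^4_{-3,3}: k∈[6..7] ⇒ +0.007557 -0.000129 = +0.007429;  D = -0.000416+0.007417i
d^4_{-2,3}: k∈[5..6] ⇒ +0.035100 -0.001395 = +0.033705;  D = +0.022131+0.025421i
d^4_{-1,3}: k∈[4..5] ⇒ +0.119808 -0.008569 = +0.111238;  D = +0.110864+0.009119i
d^4_{0,3}: k∈[3..4] ⇒ +0.310368 -0.036998 = +0.273370;  D = +0.210778-0.174080i
d^4_{1,3}: k∈[2..3] ⇒ +0.603020 -0.119808 = +0.483212;  D = +0.052118-0.480394i
d^4_{2,3}: k∈[1..2] ⇒ +0.823329 -0.294441 = +0.528888;  D = -0.326077-0.416408i
d^4_{3,3}: k∈[0..1] ⇒ +0.637320 -0.531814 = +0.105506;  D = -0.104559-0.014102i
d^4_{4,3}: single k=0 term ⇒ -0.622378;  D = +0.499824-0.370851i
Y_4^{m'}(θ=1.5529,φ=4.9651) and Σ D·Y over m':
  (-0.0008+0.0007i)·(+0.2349-0.3747i)  (-0.0004+0.0074i)·(-0.0154-0.0163i)  (+0.0221+0.0254i)·(+0.2919-0.1616i)  (+0.1109+0.0091i)·(-0.0063-0.0246i)  (+0.2108-0.1741i)·(+0.3163+0.0000i)  (+0.0521-0.4804i)·(+0.0063-0.0246i)  (-0.3261-0.4164i)·(+0.2919+0.1616i)  (-0.1046-0.0141i)·(+0.0154-0.0163i)  (+0.4998-0.3709i)·(+0.2349+0.3747i)
Y_4^3(R⁻¹ n̂) = +0.292111-0.130571i

Re=0.2921 Im=-0.1306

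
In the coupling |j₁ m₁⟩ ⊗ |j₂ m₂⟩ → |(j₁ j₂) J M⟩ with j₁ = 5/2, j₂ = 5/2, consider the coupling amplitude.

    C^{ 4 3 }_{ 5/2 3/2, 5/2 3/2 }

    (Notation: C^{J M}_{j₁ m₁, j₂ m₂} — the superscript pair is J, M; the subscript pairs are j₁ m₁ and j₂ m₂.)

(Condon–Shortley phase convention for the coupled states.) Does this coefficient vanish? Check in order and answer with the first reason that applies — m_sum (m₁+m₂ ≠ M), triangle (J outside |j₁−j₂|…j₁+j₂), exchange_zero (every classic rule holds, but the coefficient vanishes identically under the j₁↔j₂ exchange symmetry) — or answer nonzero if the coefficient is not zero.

m-sum: m₁+m₂ = 3/2+3/2 = 3, M = 3  ✓
triangle: |j₁−j₂| = 0 ≤ J = 4 ≤ j₁+j₂ = 5  ✓
exchange: j₁=j₂ and m₁=m₂, and (−1)^(j₁+j₂−J) = (−1)^1 = −1 forces ⟨j₁m₁;j₂m₂|JM⟩ = −⟨j₂m₂;j₁m₁|JM⟩ = −⟨j₁m₁;j₂m₂|JM⟩ ⇒ the coefficient vanishes identically
Racah sum check: Σ_k collapses to 0 ⇒ CG = 0

exchange_zero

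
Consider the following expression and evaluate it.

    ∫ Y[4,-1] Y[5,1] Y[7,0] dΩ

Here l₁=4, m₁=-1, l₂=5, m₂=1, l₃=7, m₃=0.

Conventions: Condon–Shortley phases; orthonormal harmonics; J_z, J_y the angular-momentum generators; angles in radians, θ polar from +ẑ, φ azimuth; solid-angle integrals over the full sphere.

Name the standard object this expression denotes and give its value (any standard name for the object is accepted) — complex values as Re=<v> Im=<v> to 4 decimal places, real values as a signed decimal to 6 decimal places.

This is a Gaunt coefficient — the integral of a triple product of spherical harmonics over the sphere.
Checks pass: Σm=0; 16 even; l₃=7∈[1,9].
(2·4+1)(2·5+1)(2·7+1) = 1485
Δ: 2! 6! 8! / 17! → 1/6126120
sum: t=0:+1/69120 t=1:−1/20736 t=2:+1/69120 = -1/51840
3j²(4 5 7; 0 0 0) = Δ·Π!·Σ² = 280/21879  (sign +1)
sum: t=0:+1/345600 t=1:−1/34560 t=2:+1/41472 = -1/518400
3j²(4 5 7; -1 1 0) = Δ·Π!·Σ² = 7/36465  (sign +1)
combine: 4πI² = 1485·280/21879·7/36465 = 1960/537251
take √, sign +1: I = 0.01703862

Gaunt coefficient, +0.017039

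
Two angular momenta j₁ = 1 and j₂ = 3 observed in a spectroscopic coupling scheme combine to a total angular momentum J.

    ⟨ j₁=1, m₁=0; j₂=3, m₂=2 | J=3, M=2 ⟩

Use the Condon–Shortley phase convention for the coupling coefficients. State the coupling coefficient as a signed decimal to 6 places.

−√(1/3) ≈ -0.577350

√[7·1!1!5!/8! · 1!1!5!1!5!1!] = √(300)
  +(−1)^0/∏(0,1,1,5,0,0)! = 1/120  (running 1/120)
  +(−1)^1/∏(1,0,0,4,1,1)! = -1/24  (running -1/30)
⟨..|..⟩ = √(300)·(-1/30) = -0.577350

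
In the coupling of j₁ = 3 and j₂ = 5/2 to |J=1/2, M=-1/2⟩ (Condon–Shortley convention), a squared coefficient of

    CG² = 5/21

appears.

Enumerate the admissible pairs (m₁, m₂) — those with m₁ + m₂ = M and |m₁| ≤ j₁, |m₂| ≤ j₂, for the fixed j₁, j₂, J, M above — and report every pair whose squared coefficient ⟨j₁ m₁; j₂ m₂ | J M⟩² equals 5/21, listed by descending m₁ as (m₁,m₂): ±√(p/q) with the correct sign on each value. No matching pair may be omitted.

(-2,3/2): +√(5/21)

Admissible pairs with m₁+m₂ = M = -1/2: (-3,5/2), (-2,3/2), (-1,1/2), (0,-1/2), (1,-3/2), (2,-5/2)
  (m₁,m₂)=(2,-5/2): CG² = 1/21, CG = +√(1/21)
  (m₁,m₂)=(1,-3/2): CG² = 2/21, CG = −√(2/21)
  (m₁,m₂)=(0,-1/2): CG² = 1/7, CG = +√(1/7)
  (m₁,m₂)=(-1,1/2): CG² = 4/21, CG = −√(4/21)
  (m₁,m₂)=(-2,3/2): CG² = 5/21, CG = +√(5/21)   ← matches the target
  (m₁,m₂)=(-3,5/2): CG² = 2/7, CG = −√(2/7)
Pairs with CG² = 5/21: (-2,3/2): +√(5/21)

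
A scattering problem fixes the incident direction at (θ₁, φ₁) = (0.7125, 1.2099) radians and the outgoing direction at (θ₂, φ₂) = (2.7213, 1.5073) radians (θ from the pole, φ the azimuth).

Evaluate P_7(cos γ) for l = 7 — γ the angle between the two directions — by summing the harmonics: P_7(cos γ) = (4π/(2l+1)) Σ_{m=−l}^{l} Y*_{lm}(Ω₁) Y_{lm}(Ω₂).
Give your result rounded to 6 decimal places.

Summing Y*_{l m}(θ₁,φ₁)·Y_{l m}(θ₂,φ₂) over m ∈ [−7, 7]; prefactor 4π/(2·7+1) = 0.837758:
  term(m=-7) = (-0.000012, -0.000021)   from Y*(Ω₁)=(-0.014727, 0.020835), Y(Ω₂)=(-0.000405, 0.000850)
  term(m=-6) = (0.000185, 0.000851)   from Y*(Ω₁)=(0.061902, 0.091542), Y(Ω₂)=(0.007317, 0.002931)
  term(m=-5) = (0.000964, -0.011483)   from Y*(Ω₁)=(0.274647, -0.065375), Y(Ω₂)=(0.012742, -0.038777)
  term(m=-4) = (-0.024402, 0.060883)   from Y*(Ω₁)=(0.057187, -0.447118), Y(Ω₂)=(-0.140845, -0.036562)
  term(m=-3) = (0.083500, -0.103554)   from Y*(Ω₁)=(-0.330258, -0.175354), Y(Ω₂)=(-0.067358, 0.349320)
  term(m=-2) = (0.024806, -0.016782)   from Y*(Ω₁)=(0.041714, -0.036719), Y(Ω₂)=(0.534592, 0.068257)
  term(m=-1) = (-0.118558, 0.036337)   from Y*(Ω₁)=(-0.139418, -0.369391), Y(Ω₂)=(0.019929, -0.313435)
  term(m=+0) = (-0.023071, -0.000000)   from Y*(Ω₁)=(-0.067576, -0.000000), Y(Ω₂)=(0.341408, 0.000000)
  term(m=+1) = (-0.118558, -0.036337)   from Y*(Ω₁)=(0.139418, -0.369391), Y(Ω₂)=(-0.019929, -0.313435)
  term(m=+2) = (0.024806, 0.016782)   from Y*(Ω₁)=(0.041714, 0.036719), Y(Ω₂)=(0.534592, -0.068257)
  term(m=+3) = (0.083500, 0.103554)   from Y*(Ω₁)=(0.330258, -0.175354), Y(Ω₂)=(0.067358, 0.349320)
  term(m=+4) = (-0.024402, -0.060883)   from Y*(Ω₁)=(0.057187, 0.447118), Y(Ω₂)=(-0.140845, 0.036562)
  term(m=+5) = (0.000964, 0.011483)   from Y*(Ω₁)=(-0.274647, -0.065375), Y(Ω₂)=(-0.012742, -0.038777)
  term(m=+6) = (0.000185, -0.000851)   from Y*(Ω₁)=(0.061902, -0.091542), Y(Ω₂)=(0.007317, -0.002931)
  term(m=+7) = (-0.000012, 0.000021)   from Y*(Ω₁)=(0.014727, 0.020835), Y(Ω₂)=(0.000405, 0.000850)
Σ over m = (-0.090104, -0.000000); ×(4π/15) → (-0.075485, -0.000000). Real part: -0.075485

-0.075485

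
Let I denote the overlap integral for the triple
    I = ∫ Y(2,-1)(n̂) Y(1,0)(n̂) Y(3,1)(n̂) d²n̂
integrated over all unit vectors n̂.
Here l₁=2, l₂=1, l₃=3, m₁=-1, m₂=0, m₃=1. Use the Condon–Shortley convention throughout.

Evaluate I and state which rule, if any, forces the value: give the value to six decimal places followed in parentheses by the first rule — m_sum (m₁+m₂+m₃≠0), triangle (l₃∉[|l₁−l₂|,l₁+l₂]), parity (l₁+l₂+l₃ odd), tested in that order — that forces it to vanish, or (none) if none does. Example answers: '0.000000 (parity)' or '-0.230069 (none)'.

Rules hold: Σm=0, L=6 even, 1≤3≤3.
N = 5·3·7 = 105
Δ = 0!·4!·2!/7! = 1/105
Racah Σ t=0..0: t=0:+1/4 = 1/4
⇒ 3j(2 1 3; 0 0 0)² = 3/35, sgn -1
Racah Σ t=0..0: t=0:+1/6 = 1/6
⇒ 3j(2 1 3; -1 0 1)² = 8/105, sgn +1
4πI² = N·(3j₀)²·(3jₘ)² = 24/35
I = -1·√(0.685714/4π) = -0.23359668
No selection rule forces the value: the integral is nonzero (none).

-0.233597 (none)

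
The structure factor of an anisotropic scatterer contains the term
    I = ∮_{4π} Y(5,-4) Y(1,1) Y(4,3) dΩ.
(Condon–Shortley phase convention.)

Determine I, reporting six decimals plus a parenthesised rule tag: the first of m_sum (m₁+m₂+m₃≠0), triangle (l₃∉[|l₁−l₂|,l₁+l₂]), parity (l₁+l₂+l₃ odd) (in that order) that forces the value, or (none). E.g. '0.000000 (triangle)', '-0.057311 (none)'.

Checks pass: Σm=0; 10 even; l₃=4∈[4,6].
(2·5+1)(2·1+1)(2·4+1) = 297
Δ: 2! 8! 0! / 11! → 1/495
sum: t=1:−1/576 = -1/576
3j²(5 1 4; 0 0 0) = Δ·Π!·Σ² = 5/99  (sign -1)
sum: t=2:+1/10080 = 1/10080
3j²(5 1 4; -4 1 3) = Δ·Π!·Σ² = 4/55  (sign -1)
combine: 4πI² = 297·5/99·4/55 = 12/11
take √, sign +1: I = 0.29463840
No selection rule forces the value: the integral is nonzero (none).

0.294638 (none)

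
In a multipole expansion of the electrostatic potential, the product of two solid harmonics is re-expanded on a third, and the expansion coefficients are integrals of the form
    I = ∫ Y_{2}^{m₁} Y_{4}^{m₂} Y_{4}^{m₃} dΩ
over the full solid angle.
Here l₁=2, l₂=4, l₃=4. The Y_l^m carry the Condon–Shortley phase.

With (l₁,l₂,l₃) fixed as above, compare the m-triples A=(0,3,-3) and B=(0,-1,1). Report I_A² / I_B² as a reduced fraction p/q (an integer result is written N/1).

l's match ⇒ only the (l;m) 3-j factors differ between A and B.
A: triangle coeff Δ(2,4,4) = 1/13860; Σ_t [1,2]: t=1:−1/720 t=2:+1/480 = 1/1440; (3j)²=7/1980 [(2 4 4; 0 3 -3)], sign=-1
B: triangle coeff Δ(2,4,4) = 1/13860; Σ_t [0,2]: t=0:+1/144 t=1:−1/48 t=2:+1/480 = -17/1440; (3j)²=289/13860 [(2 4 4; 0 -1 1)], sign=+1
I_A²/I_B² = (7/1980)/(289/13860) = 49/289

49/289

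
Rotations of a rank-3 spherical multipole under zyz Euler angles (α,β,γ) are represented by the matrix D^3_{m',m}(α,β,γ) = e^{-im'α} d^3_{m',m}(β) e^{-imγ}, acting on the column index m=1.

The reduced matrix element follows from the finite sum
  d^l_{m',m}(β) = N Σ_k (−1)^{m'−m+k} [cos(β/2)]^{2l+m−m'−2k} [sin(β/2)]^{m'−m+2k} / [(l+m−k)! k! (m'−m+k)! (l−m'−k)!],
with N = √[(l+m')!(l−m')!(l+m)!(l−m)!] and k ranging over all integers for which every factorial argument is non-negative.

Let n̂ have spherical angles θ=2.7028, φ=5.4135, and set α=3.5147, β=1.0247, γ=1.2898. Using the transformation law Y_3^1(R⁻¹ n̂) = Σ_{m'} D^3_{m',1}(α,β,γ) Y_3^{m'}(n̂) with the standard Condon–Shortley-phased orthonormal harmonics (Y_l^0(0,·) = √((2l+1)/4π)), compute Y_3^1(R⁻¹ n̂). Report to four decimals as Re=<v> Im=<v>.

Re=-0.1359 Im=0.1317

Need the full column D^3_{m',1} for m'=−3..3 at α=3.5147, β=1.0247, γ=1.2898.
cos(β/2)=0.871595, sin(β/2)=0.490227
d^3_{-3,1}: single k=4 term ⇒ +0.169927;  D = -0.167464+0.028829i
d^3_{-2,1}: k∈[3..4] ⇒ +0.493362 -0.078037 = +0.415325;  D = +0.355460-0.214809i
d^3_{-1,1}: k∈[2..4] ⇒ +0.832155 -0.351000 +0.013880 = +0.495034;  D = -0.301203+0.392856i
d^3_{0,1}: k∈[1..3] ⇒ +0.854203 -0.810676 +0.085485 = +0.129012;  D = +0.035777-0.123952i
d^3_{1,1}: k∈[0..2] ⇒ +0.438418 -1.109540 +0.263250 = -0.407872;  D = -0.037516-0.406143i
d^3_{2,1}: k∈[0..1] ⇒ -0.779777 +0.493362 = -0.286416;  D = +0.128491+0.255976i
d^3_{3,1}: single k=0 term ⇒ +0.537154;  D = +0.399387+0.359199i
Y_3^{m'}(θ=2.7028,φ=5.4135) and Σ D·Y over m':
  (-0.1675+0.0288i)·(-0.0276+0.0162i)  (+0.3555-0.2148i)·(+0.0280-0.1646i)  (-0.3012+0.3929i)·(+0.2743+0.3250i)  (+0.0358-0.1240i)·(-0.3708+0.0000i)  (-0.0375-0.4061i)·(-0.2743+0.3250i)  (+0.1285+0.2560i)·(+0.0280+0.1646i)  (+0.3994+0.3592i)·(+0.0276+0.0162i)
Y_3^1(R⁻¹ n̂) = -0.135909+0.131745i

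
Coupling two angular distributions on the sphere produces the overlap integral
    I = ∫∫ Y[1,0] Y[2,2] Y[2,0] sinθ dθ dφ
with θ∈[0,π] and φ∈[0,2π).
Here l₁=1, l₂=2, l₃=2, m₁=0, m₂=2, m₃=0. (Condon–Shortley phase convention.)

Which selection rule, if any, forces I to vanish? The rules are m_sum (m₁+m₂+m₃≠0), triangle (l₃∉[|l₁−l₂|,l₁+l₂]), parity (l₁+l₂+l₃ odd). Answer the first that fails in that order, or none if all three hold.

azimuthal sum: 0 + 2 + 0 = 2  ✗
1 ≤ 2 ≤ 3 (triangle on l)
L = 1 + 2 + 2 = 5 (odd)

m_sum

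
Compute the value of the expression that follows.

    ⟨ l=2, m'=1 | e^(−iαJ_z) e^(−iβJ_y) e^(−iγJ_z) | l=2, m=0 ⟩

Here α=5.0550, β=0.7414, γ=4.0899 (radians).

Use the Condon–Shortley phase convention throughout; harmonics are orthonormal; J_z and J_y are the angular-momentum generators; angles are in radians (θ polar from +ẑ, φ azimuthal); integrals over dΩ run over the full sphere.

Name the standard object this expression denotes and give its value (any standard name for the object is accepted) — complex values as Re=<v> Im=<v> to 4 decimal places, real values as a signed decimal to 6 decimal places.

Wigner D-matrix element, Re=-0.2049 Im=-0.5746

This is a Wigner D-matrix element — the rotation-matrix element ⟨l m'| R(α,β,γ) |l m⟩ in the angular-momentum basis.
First d^2_{1,0}(β=0.7414), then the phase factors e^{-i(1)α} and e^{-i(0)γ}:
c=cos(0.741400/2)=0.932074, s=sin(0.741400/2)=0.362268; N=√[6·1·2·2]=4.898979
The bounds max(0,m−m')=0 and min(l+m,l−m')=1 give 2 terms
  k=0: (−1)^1·4.8990/(2)·0.9321^3·0.3623^1 = -0.718550
  k=1: (−1)^2·4.8990/(2)·0.9321^1·0.3623^3 = +0.108547
d^2_{1,0}(0.7414) = -0.718550 +0.108547 = -0.610003
Phases: e^{-i·(1)·5.0550}=+0.335948+0.941881i, e^{-i·(0)·4.0899}=+1.000000+0.000000i ⇒ D=-0.204929-0.574550i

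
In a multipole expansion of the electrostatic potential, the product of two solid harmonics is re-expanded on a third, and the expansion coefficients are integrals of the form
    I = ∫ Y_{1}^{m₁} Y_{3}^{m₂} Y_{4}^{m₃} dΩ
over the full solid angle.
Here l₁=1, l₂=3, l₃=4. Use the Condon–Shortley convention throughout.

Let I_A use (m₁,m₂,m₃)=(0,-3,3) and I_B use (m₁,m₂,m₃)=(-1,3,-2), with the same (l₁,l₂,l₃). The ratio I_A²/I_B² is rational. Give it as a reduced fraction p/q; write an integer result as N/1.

7/1

l's match ⇒ only the (l;m) 3-j factors differ between A and B.
A: triangle coeff Δ(1,3,4) = 1/252; Σ_t [0,0]: t=0:+1/720 = 1/720; (3j)²=1/36 [(1 3 4; 0 -3 3)], sign=-1
B: triangle coeff Δ(1,3,4) = 1/252; Σ_t [0,0]: t=0:+1/1440 = 1/1440; (3j)²=1/252 [(1 3 4; -1 3 -2)], sign=+1
I_A²/I_B² = (1/36)/(1/252) = 7/1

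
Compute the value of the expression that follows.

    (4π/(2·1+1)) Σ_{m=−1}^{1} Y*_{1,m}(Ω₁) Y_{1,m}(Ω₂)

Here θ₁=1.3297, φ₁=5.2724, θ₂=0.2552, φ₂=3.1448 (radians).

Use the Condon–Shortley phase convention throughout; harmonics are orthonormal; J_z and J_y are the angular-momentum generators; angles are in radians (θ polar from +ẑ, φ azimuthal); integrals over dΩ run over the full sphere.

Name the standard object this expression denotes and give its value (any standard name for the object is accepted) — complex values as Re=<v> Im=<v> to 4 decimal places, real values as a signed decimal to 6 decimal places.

Legendre polynomial (addition theorem), +0.101485

This sum is the spherical-harmonic addition theorem: it equals the Legendre polynomial P_l(cos γ) of the angle γ between the two directions.
Summing Y*_{l m}(θ₁,φ₁)·Y_{l m}(θ₂,φ₂) over m ∈ [−1, 1]; prefactor 4π/(2·1+1) = 4.188790:
  m=-1: (0.17822 - 0.28425j) × (-0.08722 + 0.00028j) = -0.01546 + 0.02484j  (running Σ = -0.01546 + 0.02484j)
  m=0: (0.11666 + 0.00000j) × (0.47278 + 0.00000j) = 0.05516 + 0.00000j  (running Σ = 0.03969 + 0.02484j)
  m=1: (-0.17822 - 0.28425j) × (0.08722 + 0.00028j) = -0.01546 - 0.02484j  (running Σ = 0.02423 + 0.00000j)
Accumulated sum 0.02423 + 0.00000j; after 4π/(2l+1) scaling, 0.10149 + 0.00000j ⇒ P_1 = 0.101485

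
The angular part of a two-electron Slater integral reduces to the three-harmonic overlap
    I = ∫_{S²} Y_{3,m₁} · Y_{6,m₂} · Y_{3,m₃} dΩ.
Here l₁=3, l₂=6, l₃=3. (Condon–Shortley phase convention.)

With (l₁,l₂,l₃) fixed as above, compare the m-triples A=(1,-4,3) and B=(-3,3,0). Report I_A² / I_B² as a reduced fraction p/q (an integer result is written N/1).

l's match ⇒ only the (l;m) 3-j factors differ between A and B.
A: triangle coeff Δ(3,6,3) = 1/12012; Σ_t [2,2]: t=2:+1/34560 = 1/34560; (3j)²=5/286 [(3 6 3; 1 -4 3)], sign=+1
B: triangle coeff Δ(3,6,3) = 1/12012; Σ_t [6,6]: t=6:+1/25920 = 1/25920; (3j)²=1/143 [(3 6 3; -3 3 0)], sign=-1
I_A²/I_B² = (5/286)/(1/143) = 5/2

5/2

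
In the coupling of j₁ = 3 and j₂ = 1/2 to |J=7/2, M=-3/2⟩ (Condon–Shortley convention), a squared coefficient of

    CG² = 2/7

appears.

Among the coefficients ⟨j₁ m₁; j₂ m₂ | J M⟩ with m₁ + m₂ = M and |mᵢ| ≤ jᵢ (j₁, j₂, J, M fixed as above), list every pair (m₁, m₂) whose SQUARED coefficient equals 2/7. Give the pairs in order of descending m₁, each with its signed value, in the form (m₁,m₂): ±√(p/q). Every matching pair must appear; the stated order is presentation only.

Admissible pairs with m₁+m₂ = M = -3/2: (-2,1/2), (-1,-1/2)
  (m₁,m₂)=(-1,-1/2): CG² = 5/7, CG = +√(5/7)
  (m₁,m₂)=(-2,1/2): CG² = 2/7, CG = +√(2/7)   ← matches the target
Pairs with CG² = 2/7: (-2,1/2): +√(2/7)

(-2,1/2): +√(2/7)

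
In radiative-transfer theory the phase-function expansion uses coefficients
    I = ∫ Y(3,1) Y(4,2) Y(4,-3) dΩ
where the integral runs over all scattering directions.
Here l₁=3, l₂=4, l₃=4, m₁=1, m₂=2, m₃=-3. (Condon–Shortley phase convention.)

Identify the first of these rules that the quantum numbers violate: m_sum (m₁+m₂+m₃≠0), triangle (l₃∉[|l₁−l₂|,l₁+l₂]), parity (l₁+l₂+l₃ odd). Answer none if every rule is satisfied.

parity

azimuthal sum: 1 + 2 − 3 = 0  ✓
1 ≤ 4 ≤ 7 (triangle on l)  ✓
L = 3 + 4 + 4 = 11 (odd)  ✗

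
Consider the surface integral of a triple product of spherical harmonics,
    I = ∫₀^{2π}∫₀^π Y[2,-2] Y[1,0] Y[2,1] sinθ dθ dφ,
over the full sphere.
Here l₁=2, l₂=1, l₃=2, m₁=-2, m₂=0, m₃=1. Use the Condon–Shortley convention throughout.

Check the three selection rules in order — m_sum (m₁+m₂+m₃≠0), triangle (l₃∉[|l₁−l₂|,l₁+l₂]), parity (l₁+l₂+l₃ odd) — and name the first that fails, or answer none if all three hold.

Σmᵢ = -1  ✗
l₃∈[|l₁−l₂|,l₁+l₂]=[1,3], have l₃=2
Σlᵢ = 5 ⇒ odd

m_sum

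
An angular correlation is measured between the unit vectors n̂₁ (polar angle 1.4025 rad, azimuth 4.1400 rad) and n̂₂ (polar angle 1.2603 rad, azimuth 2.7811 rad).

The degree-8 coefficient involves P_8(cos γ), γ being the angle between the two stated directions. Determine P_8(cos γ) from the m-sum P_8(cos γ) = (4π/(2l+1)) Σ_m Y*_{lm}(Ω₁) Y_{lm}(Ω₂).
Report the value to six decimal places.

Summing Y*_{l m}(θ₁,φ₁)·Y_{l m}(θ₂,φ₂) over m ∈ [−8, 8]; prefactor 4π/(2·8+1) = 0.739198:
  [-8]  conj(Y_{8,-8})(Ω₁) = (-0.061122, 0.455893) ; Y_{8,-8}(Ω₂) = (-0.336784, 0.088745) ; Δ = (-0.019873, -0.158962)
  [-7]  conj(Y_{8,-7})(Ω₁) = (-0.237947, -0.202736) ; Y_{8,-7}(Ω₂) = (0.364299, -0.259057) ; Δ = (-0.139204, -0.012215)
  [-6]  conj(Y_{8,-6})(Ω₁) = (-0.191643, 0.057761) ; Y_{8,-6}(Ω₂) = (-0.062671, 0.093164) ; Δ = (0.006629, -0.021474)
  [-5]  conj(Y_{8,-5})(Ω₁) = (0.090304, -0.314459) ; Y_{8,-5}(Ω₂) = (-0.071426, 0.302776) ; Δ = (0.088761, 0.049802)
  [-4]  conj(Y_{8,-4})(Ω₁) = (-0.067689, -0.077370) ; Y_{8,-4}(Ω₂) = (-0.030747, -0.237352) ; Δ = (-0.016283, 0.018445)
  [-3]  conj(Y_{8,-3})(Ω₁) = (0.319166, -0.047053) ; Y_{8,-3}(Ω₂) = (-0.098842, -0.185614) ; Δ = (-0.040281, -0.054591)
  [-2]  conj(Y_{8,-2})(Ω₁) = (0.023776, -0.052392) ; Y_{8,-2}(Ω₂) = (0.208845, 0.183536) ; Δ = (0.014581, -0.006578)
  [-1]  conj(Y_{8,-1})(Ω₁) = (0.172208, 0.267260) ; Y_{8,-1}(Ω₂) = (0.151159, 0.056982) ; Δ = (0.010802, 0.050211)
  [+0]  conj(Y_{8,0})(Ω₁) = (0.043997, -0.000000) ; Y_{8,0}(Ω₂) = (-0.286361, 0.000000) ; Δ = (-0.012599, 0.000000)
  [+1]  conj(Y_{8,1})(Ω₁) = (-0.172208, 0.267260) ; Y_{8,1}(Ω₂) = (-0.151159, 0.056982) ; Δ = (0.010802, -0.050211)
  [+2]  conj(Y_{8,2})(Ω₁) = (0.023776, 0.052392) ; Y_{8,2}(Ω₂) = (0.208845, -0.183536) ; Δ = (0.014581, 0.006578)
  [+3]  conj(Y_{8,3})(Ω₁) = (-0.319166, -0.047053) ; Y_{8,3}(Ω₂) = (0.098842, -0.185614) ; Δ = (-0.040281, 0.054591)
  [+4]  conj(Y_{8,4})(Ω₁) = (-0.067689, 0.077370) ; Y_{8,4}(Ω₂) = (-0.030747, 0.237352) ; Δ = (-0.016283, -0.018445)
  [+5]  conj(Y_{8,5})(Ω₁) = (-0.090304, -0.314459) ; Y_{8,5}(Ω₂) = (0.071426, 0.302776) ; Δ = (0.088761, -0.049802)
  [+6]  conj(Y_{8,6})(Ω₁) = (-0.191643, -0.057761) ; Y_{8,6}(Ω₂) = (-0.062671, -0.093164) ; Δ = (0.006629, 0.021474)
  [+7]  conj(Y_{8,7})(Ω₁) = (0.237947, -0.202736) ; Y_{8,7}(Ω₂) = (-0.364299, -0.259057) ; Δ = (-0.139204, 0.012215)
  [+8]  conj(Y_{8,8})(Ω₁) = (-0.061122, -0.455893) ; Y_{8,8}(Ω₂) = (-0.336784, -0.088745) ; Δ = (-0.019873, 0.158962)
Accumulated sum (-0.202336, 0.000000); after 4π/(2l+1) scaling, (-0.149566, 0.000000) ⇒ P_8 = -0.149566

-0.149566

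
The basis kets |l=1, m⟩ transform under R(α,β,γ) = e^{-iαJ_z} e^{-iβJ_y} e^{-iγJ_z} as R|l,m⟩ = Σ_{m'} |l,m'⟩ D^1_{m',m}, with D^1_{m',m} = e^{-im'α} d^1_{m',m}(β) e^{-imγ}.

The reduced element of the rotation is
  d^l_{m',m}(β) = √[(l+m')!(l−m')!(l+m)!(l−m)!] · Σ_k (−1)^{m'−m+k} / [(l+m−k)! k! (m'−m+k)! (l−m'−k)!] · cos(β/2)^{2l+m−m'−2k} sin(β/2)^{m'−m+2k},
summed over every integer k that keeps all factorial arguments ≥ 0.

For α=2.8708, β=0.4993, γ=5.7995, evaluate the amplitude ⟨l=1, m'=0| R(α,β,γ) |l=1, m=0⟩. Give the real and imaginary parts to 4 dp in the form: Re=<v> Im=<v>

Re=0.8779 Im=0.0000

D^1_{0,0}(2.8708,0.4993,5.7995) = e^{-i·0·2.8708}·d^1_{0,0}(0.4993)·e^{-i·0·5.7995}. Compute d first:
Half-angle: c=0.968999, s=0.247065. N=√(1·1·1·1)=1.000000
k: max(0,(0)−(0))=0 … min(1+(0),1−(0))=1
  k=0: (−1)^0·1.0000/(1)·0.9690^2·0.2471^0 = +0.938959
  k=1: (−1)^1·1.0000/(1)·0.9690^0·0.2471^2 = -0.061041
d^1_{0,0}(0.4993) = +0.938959 -0.061041 = +0.877918
D = (+1.000000+0.000000i)·(+0.877918)·(+1.000000+0.000000i) = +0.877918+0.000000i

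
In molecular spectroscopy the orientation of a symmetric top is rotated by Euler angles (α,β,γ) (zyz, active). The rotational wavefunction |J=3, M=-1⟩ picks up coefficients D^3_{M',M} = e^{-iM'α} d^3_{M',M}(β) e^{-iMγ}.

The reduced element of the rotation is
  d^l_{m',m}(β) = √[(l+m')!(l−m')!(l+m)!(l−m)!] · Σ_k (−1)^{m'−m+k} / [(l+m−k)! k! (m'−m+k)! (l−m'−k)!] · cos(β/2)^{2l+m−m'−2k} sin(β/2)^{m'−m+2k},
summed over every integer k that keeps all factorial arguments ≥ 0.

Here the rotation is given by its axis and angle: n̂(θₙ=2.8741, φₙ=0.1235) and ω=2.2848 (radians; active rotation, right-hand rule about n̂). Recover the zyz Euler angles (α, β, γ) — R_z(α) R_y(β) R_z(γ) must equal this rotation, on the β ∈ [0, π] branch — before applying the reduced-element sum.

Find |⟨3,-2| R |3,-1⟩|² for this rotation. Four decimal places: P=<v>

Axis–angle → zyz. n̂ = (sinθₙcosφₙ, sinθₙsinφₙ, cosθₙ) = (+0.262301, +0.032560, -0.964437), ω = 2.2848.
R = I cosω + sinω [n̂]ₓ + (1−cosω) n̂n̂ᵀ gives
  R = [-0.541007, +0.743003, -0.394029; -0.714736, -0.653110, -0.250199; -0.443243, +0.146267, +0.884388]
β = atan2(√(R₁₃²+R₂₃²), R₃₃) = 0.485615; α = atan2(R₂₃, R₁₃) mod 2π = 3.707334; γ = atan2(R₃₂, −R₃₁) mod 2π = 0.318741
D^3_{-2,-1}(3.7073,0.4856,0.3187) = e^{-i·-2·3.7073}·d^3_{-2,-1}(0.4856)·e^{-i·-1·0.3187}. Compute d first:
c=cos(0.485615/2)=0.970667, s=sin(0.485615/2)=0.240429; N=√[1·120·2·24]=75.894664
Admissible k: 1..2 (factorial args all ≥0)
  k=1: (−1)^0·75.8947/(24)·0.9707^5·0.2404^1 = +0.655145
  k=2: (−1)^1·75.8947/(12)·0.9707^3·0.2404^3 = -0.080390
d^3_{-2,-1}(0.4856) = +0.655145 -0.080390 = +0.574755
|D^3_{-2,-1}|² = |d^3_{-2,-1}(β)|² = (+0.574755)² = 0.330344 (the z-rotation phases have unit modulus)

P=0.3303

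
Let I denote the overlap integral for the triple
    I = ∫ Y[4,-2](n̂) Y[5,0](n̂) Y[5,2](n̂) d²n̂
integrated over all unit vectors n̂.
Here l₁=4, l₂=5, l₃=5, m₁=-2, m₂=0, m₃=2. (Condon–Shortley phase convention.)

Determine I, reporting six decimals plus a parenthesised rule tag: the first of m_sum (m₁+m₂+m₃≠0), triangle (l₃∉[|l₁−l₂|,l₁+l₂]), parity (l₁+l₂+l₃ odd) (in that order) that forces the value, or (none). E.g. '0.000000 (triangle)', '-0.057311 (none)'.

-0.099440 (none)

Checks pass: Σm=0; 14 even; l₃=5∈[1,9].
(2·4+1)(2·5+1)(2·5+1) = 1089
Δ: 4! 4! 6! / 15! → 1/3153150
sum: t=0:+1/69120 t=1:−1/1728 t=2:+1/576 t=3:−1/1728 t=4:+1/69120 = 7/11520
3j²(4 5 5; 0 0 0) = Δ·Π!·Σ² = 2/143  (sign -1)
sum: t=2:+1/3456 t=3:−1/1728 t=4:+1/11520 = -7/34560
3j²(4 5 5; -2 0 2) = Δ·Π!·Σ² = 7/858  (sign +1)
combine: 4πI² = 1089·2/143·7/858 = 21/169
take √, sign -1: I = -0.09944006
No selection rule forces the value: the integral is nonzero (none).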